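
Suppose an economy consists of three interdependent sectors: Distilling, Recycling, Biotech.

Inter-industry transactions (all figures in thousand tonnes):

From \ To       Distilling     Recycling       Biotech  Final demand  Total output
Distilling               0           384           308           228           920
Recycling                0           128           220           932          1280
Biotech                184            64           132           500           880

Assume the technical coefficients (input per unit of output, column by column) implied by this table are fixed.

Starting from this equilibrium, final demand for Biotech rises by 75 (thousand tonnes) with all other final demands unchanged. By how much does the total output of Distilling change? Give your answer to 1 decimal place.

Δx_D = 43.4

Technical coefficients a_ij = z_ij / X_j:
  a_DD = 0/920 = 0.00, a_RD = 0/920 = 0.00, a_BD = 184/920 = 0.20
  a_DR = 384/1280 = 0.30, a_RR = 128/1280 = 0.10, a_BR = 64/1280 = 0.05
  a_DB = 308/880 = 0.35, a_RB = 220/880 = 0.25, a_BB = 132/880 = 0.15
I − A =
  [   1.00    -0.30    -0.35]
  [   0.00     0.90    -0.25]
  [  -0.20    -0.05     0.85]
Cofactors of I−A, C_ij = (−1)^(i+j)·(minor ij) (rows/columns in the sector order above):
  C_11 = (0.90)(0.85) − (-0.25)(-0.05) = 0.7525
  C_12 = −[(0.00)(0.85) − (-0.25)(-0.20)] = 0.0500
  C_13 = (0.00)(-0.05) − (0.90)(-0.20) = 0.1800
  C_21 = −[(-0.30)(0.85) − (-0.35)(-0.05)] = 0.2725
  C_22 = (1.00)(0.85) − (-0.35)(-0.20) = 0.7800
  C_23 = −[(1.00)(-0.05) − (-0.30)(-0.20)] = 0.1100
  C_31 = (-0.30)(-0.25) − (-0.35)(0.90) = 0.3900
  C_32 = −[(1.00)(-0.25) − (-0.35)(0.00)] = 0.2500
  C_33 = (1.00)(0.90) − (-0.30)(0.00) = 0.9000
det(I−A) = Σ_j (I−A)_1j·C_1j = (1.00)(0.7525) + (-0.30)(0.0500) + (-0.35)(0.1800) = 0.6745
adj(I−A) = Cᵀ =
  [ 0.7525   0.2725   0.3900]
  [ 0.0500   0.7800   0.2500]
  [ 0.1800   0.1100   0.9000]
(I − A)⁻¹ = adj(I−A) / det(I−A) ≈
  [   1.1156     0.4040     0.5782]
  [   0.0741     1.1564     0.3706]
  [   0.2669     0.1631     1.3343]
Δx = (I − A)⁻¹ Δd with Δd having +75 in the Biotech component and 0 elsewhere.
So Δx_D = L_DB · (+75), where L_DB = adj(I−A)_DB / det(I−A) = 0.3900 / 0.6745.
Δx_D = 0.3900 × (+75) / 0.6745 = 29.25 / 0.6745 ≈ 43.4.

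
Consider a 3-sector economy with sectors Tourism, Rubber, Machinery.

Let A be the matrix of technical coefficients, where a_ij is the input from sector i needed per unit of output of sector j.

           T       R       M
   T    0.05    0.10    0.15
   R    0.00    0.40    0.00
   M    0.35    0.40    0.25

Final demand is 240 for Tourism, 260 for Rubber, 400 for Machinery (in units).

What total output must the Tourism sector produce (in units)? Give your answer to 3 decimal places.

x_T = 452.273

I − A =
  [   0.95    -0.10    -0.15]
  [   0.00     0.60     0.00]
  [  -0.35    -0.40     0.75]
Cofactors of I−A, C_ij = (−1)^(i+j)·(minor ij) (rows/columns in the sector order above):
  C_11 = (0.60)(0.75) − (0.00)(-0.40) = 0.4500
  C_12 = −[(0.00)(0.75) − (0.00)(-0.35)] = 0.0000
  C_13 = (0.00)(-0.40) − (0.60)(-0.35) = 0.2100
  C_21 = −[(-0.10)(0.75) − (-0.15)(-0.40)] = 0.1350
  C_22 = (0.95)(0.75) − (-0.15)(-0.35) = 0.6600
  C_23 = −[(0.95)(-0.40) − (-0.10)(-0.35)] = 0.4150
  C_31 = (-0.10)(0.00) − (-0.15)(0.60) = 0.0900
  C_32 = −[(0.95)(0.00) − (-0.15)(0.00)] = 0.0000
  C_33 = (0.95)(0.60) − (-0.10)(0.00) = 0.5700
det(I−A) = Σ_j (I−A)_1j·C_1j = (0.95)(0.4500) + (-0.10)(0.0000) + (-0.15)(0.2100) = 0.3960
adj(I−A) = Cᵀ =
  [ 0.4500   0.1350   0.0900]
  [ 0.0000   0.6600   0.0000]
  [ 0.2100   0.4150   0.5700]
(I − A)⁻¹ = adj(I−A) / det(I−A) ≈
  [   1.1364     0.3409     0.2273]
  [   0.0000     1.6667     0.0000]
  [   0.5303     1.0480     1.4394]
x = (I − A)⁻¹ d = adj(I−A)·d / det(I−A), with det(I−A) = 0.3960:
  x_T = (0.4500·240 + 0.1350·260 + 0.0900·400) / 0.3960 = 179.10 / 0.3960 ≈ 452.273
  x_R = (0.0000·240 + 0.6600·260 + 0.0000·400) / 0.3960 = 171.60 / 0.3960 ≈ 433.333
  x_M = (0.2100·240 + 0.4150·260 + 0.5700·400) / 0.3960 = 386.30 / 0.3960 ≈ 975.505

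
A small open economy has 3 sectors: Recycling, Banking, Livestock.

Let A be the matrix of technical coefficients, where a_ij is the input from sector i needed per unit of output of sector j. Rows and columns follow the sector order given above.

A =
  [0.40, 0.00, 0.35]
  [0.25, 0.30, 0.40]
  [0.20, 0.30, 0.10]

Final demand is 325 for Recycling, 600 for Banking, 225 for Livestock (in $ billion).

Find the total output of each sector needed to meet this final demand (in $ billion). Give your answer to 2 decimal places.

I − A =
  [   0.60     0.00    -0.35]
  [  -0.25     0.70    -0.40]
  [  -0.20    -0.30     0.90]
Cofactors of I−A, C_ij = (−1)^(i+j)·(minor ij) (rows/columns in the sector order above):
  C_11 = (0.70)(0.90) − (-0.40)(-0.30) = 0.5100
  C_12 = −[(-0.25)(0.90) − (-0.40)(-0.20)] = 0.3050
  C_13 = (-0.25)(-0.30) − (0.70)(-0.20) = 0.2150
  C_21 = −[(0.00)(0.90) − (-0.35)(-0.30)] = 0.1050
  C_22 = (0.60)(0.90) − (-0.35)(-0.20) = 0.4700
  C_23 = −[(0.60)(-0.30) − (0.00)(-0.20)] = 0.1800
  C_31 = (0.00)(-0.40) − (-0.35)(0.70) = 0.2450
  C_32 = −[(0.60)(-0.40) − (-0.35)(-0.25)] = 0.3275
  C_33 = (0.60)(0.70) − (0.00)(-0.25) = 0.4200
det(I−A) = Σ_j (I−A)_1j·C_1j = (0.60)(0.5100) + (0.00)(0.3050) + (-0.35)(0.2150) = 0.23075
adj(I−A) = Cᵀ =
  [ 0.5100   0.1050   0.2450]
  [ 0.3050   0.4700   0.3275]
  [ 0.2150   0.1800   0.4200]
(I − A)⁻¹ = adj(I−A) / det(I−A) ≈
  [   2.2102     0.4550     1.0618]
  [   1.3218     2.0368     1.4193]
  [   0.9317     0.7801     1.8202]
x = (I − A)⁻¹ d = adj(I−A)·d / det(I−A), with det(I−A) = 0.23075:
  x_R = (0.5100·325 + 0.1050·600 + 0.2450·225) / 0.23075 = 283.875 / 0.23075 ≈ 1230.23
  x_B = (0.3050·325 + 0.4700·600 + 0.3275·225) / 0.23075 = 454.8125 / 0.23075 ≈ 1971.02
  x_L = (0.2150·325 + 0.1800·600 + 0.4200·225) / 0.23075 = 272.375 / 0.23075 ≈ 1180.39

x_R = 1230.23, x_B = 1971.02, x_L = 1180.39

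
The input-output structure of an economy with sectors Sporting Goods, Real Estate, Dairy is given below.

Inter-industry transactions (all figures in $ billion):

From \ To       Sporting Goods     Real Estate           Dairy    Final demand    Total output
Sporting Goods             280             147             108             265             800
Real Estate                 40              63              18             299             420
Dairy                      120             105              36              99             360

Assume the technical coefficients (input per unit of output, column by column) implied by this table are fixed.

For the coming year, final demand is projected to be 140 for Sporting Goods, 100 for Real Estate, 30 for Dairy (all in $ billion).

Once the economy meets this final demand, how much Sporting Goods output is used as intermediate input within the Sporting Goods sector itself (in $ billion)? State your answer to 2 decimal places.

z_11 = 124.51

Technical coefficients a_ij = z_ij / X_j:
  a_11 = 280/800 = 0.35, a_21 = 40/800 = 0.05, a_31 = 120/800 = 0.15
  a_12 = 147/420 = 0.35, a_22 = 63/420 = 0.15, a_32 = 105/420 = 0.25
  a_13 = 108/360 = 0.30, a_23 = 18/360 = 0.05, a_33 = 36/360 = 0.10
I − A =
  [   0.65    -0.35    -0.30]
  [  -0.05     0.85    -0.05]
  [  -0.15    -0.25     0.90]
Cofactors of I−A, C_ij = (−1)^(i+j)·(minor ij) (rows/columns in the sector order above):
  C_11 = (0.85)(0.90) − (-0.05)(-0.25) = 0.7525
  C_12 = −[(-0.05)(0.90) − (-0.05)(-0.15)] = 0.0525
  C_13 = (-0.05)(-0.25) − (0.85)(-0.15) = 0.1400
  C_21 = −[(-0.35)(0.90) − (-0.30)(-0.25)] = 0.3900
  C_22 = (0.65)(0.90) − (-0.30)(-0.15) = 0.5400
  C_23 = −[(0.65)(-0.25) − (-0.35)(-0.15)] = 0.2150
  C_31 = (-0.35)(-0.05) − (-0.30)(0.85) = 0.2725
  C_32 = −[(0.65)(-0.05) − (-0.30)(-0.05)] = 0.0475
  C_33 = (0.65)(0.85) − (-0.35)(-0.05) = 0.5350
det(I−A) = Σ_j (I−A)_1j·C_1j = (0.65)(0.7525) + (-0.35)(0.0525) + (-0.30)(0.1400) = 0.42875
adj(I−A) = Cᵀ =
  [ 0.7525   0.3900   0.2725]
  [ 0.0525   0.5400   0.0475]
  [ 0.1400   0.2150   0.5350]
(I − A)⁻¹ = adj(I−A) / det(I−A) ≈
  [   1.7551     0.9096     0.6356]
  [   0.1224     1.2595     0.1108]
  [   0.3265     0.5015     1.2478]
First solve x = (I − A)⁻¹ d = adj(I−A)·d / det(I−A); in particular x_1 = (0.7525·140 + 0.3900·100 + 0.2725·30) / 0.42875 = 152.525 / 0.42875 ≈ 355.7434.
Intermediate flow from 1 to 1: z_11 = a_11 · x_1 = 0.35 × 152.525 / 0.42875 = 53.38375 / 0.42875 ≈ 124.51.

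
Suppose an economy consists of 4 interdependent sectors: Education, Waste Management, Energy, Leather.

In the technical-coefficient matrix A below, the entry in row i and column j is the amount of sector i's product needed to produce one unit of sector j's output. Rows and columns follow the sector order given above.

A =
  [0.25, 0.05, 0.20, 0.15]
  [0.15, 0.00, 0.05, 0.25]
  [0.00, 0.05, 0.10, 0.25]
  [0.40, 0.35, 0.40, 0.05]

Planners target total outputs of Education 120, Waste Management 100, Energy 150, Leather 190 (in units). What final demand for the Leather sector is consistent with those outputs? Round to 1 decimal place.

d_4 = 37.5

I − A =
  [   0.75    -0.05    -0.20    -0.15]
  [  -0.15     1.00    -0.05    -0.25]
  [   0.00    -0.05     0.90    -0.25]
  [  -0.40    -0.35    -0.40     0.95]
d = (I − A) x:
  d_1 = (+0.75)·120 + (-0.05)·100 + (-0.20)·150 + (-0.15)·190 = 26.5
  d_2 = (-0.15)·120 + (+1.00)·100 + (-0.05)·150 + (-0.25)·190 = 27.0
  d_3 = (+0.00)·120 + (-0.05)·100 + (+0.90)·150 + (-0.25)·190 = 82.5
  d_4 = (-0.40)·120 + (-0.35)·100 + (-0.40)·150 + (+0.95)·190 = 37.5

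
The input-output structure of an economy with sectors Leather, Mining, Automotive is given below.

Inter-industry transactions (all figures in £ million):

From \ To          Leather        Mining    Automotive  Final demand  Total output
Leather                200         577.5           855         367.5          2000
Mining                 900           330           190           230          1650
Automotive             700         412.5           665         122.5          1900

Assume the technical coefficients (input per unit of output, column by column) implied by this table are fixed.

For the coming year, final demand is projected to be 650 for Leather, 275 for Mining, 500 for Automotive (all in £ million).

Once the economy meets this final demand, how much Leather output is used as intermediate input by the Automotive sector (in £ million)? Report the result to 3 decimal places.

z_13 = 1843.578

Technical coefficients a_ij = z_ij / X_j:
  a_11 = 200/2000 = 0.10, a_21 = 900/2000 = 0.45, a_31 = 700/2000 = 0.35
  a_12 = 577.5/1650 = 0.35, a_22 = 330/1650 = 0.20, a_32 = 412.5/1650 = 0.25
  a_13 = 855/1900 = 0.45, a_23 = 190/1900 = 0.10, a_33 = 665/1900 = 0.35
I − A =
  [   0.90    -0.35    -0.45]
  [  -0.45     0.80    -0.10]
  [  -0.35    -0.25     0.65]
Cofactors of I−A, C_ij = (−1)^(i+j)·(minor ij) (rows/columns in the sector order above):
  C_11 = (0.80)(0.65) − (-0.10)(-0.25) = 0.4950
  C_12 = −[(-0.45)(0.65) − (-0.10)(-0.35)] = 0.3275
  C_13 = (-0.45)(-0.25) − (0.80)(-0.35) = 0.3925
  C_21 = −[(-0.35)(0.65) − (-0.45)(-0.25)] = 0.3400
  C_22 = (0.90)(0.65) − (-0.45)(-0.35) = 0.4275
  C_23 = −[(0.90)(-0.25) − (-0.35)(-0.35)] = 0.3475
  C_31 = (-0.35)(-0.10) − (-0.45)(0.80) = 0.3950
  C_32 = −[(0.90)(-0.10) − (-0.45)(-0.45)] = 0.2925
  C_33 = (0.90)(0.80) − (-0.35)(-0.45) = 0.5625
det(I−A) = Σ_j (I−A)_1j·C_1j = (0.90)(0.4950) + (-0.35)(0.3275) + (-0.45)(0.3925) = 0.15425
adj(I−A) = Cᵀ =
  [ 0.4950   0.3400   0.3950]
  [ 0.3275   0.4275   0.2925]
  [ 0.3925   0.3475   0.5625]
(I − A)⁻¹ = adj(I−A) / det(I−A) ≈
  [   3.2091     2.2042     2.5608]
  [   2.1232     2.7715     1.8963]
  [   2.5446     2.2528     3.6467]
First solve x = (I − A)⁻¹ d = adj(I−A)·d / det(I−A); in particular x_3 = (0.3925·650 + 0.3475·275 + 0.5625·500) / 0.15425 = 631.9375 / 0.15425 ≈ 4096.83955.
Intermediate flow from 1 to 3: z_13 = a_13 · x_3 = 0.45 × 631.9375 / 0.15425 = 284.371875 / 0.15425 ≈ 1843.578.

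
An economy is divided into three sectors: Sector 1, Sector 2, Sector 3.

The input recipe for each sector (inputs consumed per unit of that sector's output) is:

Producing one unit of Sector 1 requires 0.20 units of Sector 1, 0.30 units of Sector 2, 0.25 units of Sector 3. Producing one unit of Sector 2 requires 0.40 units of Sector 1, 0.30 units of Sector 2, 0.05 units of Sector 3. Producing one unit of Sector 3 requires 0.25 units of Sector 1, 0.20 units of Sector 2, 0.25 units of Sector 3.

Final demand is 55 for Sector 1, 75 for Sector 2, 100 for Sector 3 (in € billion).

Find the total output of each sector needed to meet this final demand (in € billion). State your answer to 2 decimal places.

I − A =
  [   0.80    -0.40    -0.25]
  [  -0.30     0.70    -0.20]
  [  -0.25    -0.05     0.75]
Cofactors of I−A, C_ij = (−1)^(i+j)·(minor ij) (rows/columns in the sector order above):
  C_11 = (0.70)(0.75) − (-0.20)(-0.05) = 0.5150
  C_12 = −[(-0.30)(0.75) − (-0.20)(-0.25)] = 0.2750
  C_13 = (-0.30)(-0.05) − (0.70)(-0.25) = 0.1900
  C_21 = −[(-0.40)(0.75) − (-0.25)(-0.05)] = 0.3125
  C_22 = (0.80)(0.75) − (-0.25)(-0.25) = 0.5375
  C_23 = −[(0.80)(-0.05) − (-0.40)(-0.25)] = 0.1400
  C_31 = (-0.40)(-0.20) − (-0.25)(0.70) = 0.2550
  C_32 = −[(0.80)(-0.20) − (-0.25)(-0.30)] = 0.2350
  C_33 = (0.80)(0.70) − (-0.40)(-0.30) = 0.4400
det(I−A) = Σ_j (I−A)_1j·C_1j = (0.80)(0.5150) + (-0.40)(0.2750) + (-0.25)(0.1900) = 0.2545
adj(I−A) = Cᵀ =
  [ 0.5150   0.3125   0.2550]
  [ 0.2750   0.5375   0.2350]
  [ 0.1900   0.1400   0.4400]
(I − A)⁻¹ = adj(I−A) / det(I−A) ≈
  [   2.0236     1.2279     1.0020]
  [   1.0806     2.1120     0.9234]
  [   0.7466     0.5501     1.7289]
x = (I − A)⁻¹ d = adj(I−A)·d / det(I−A), with det(I−A) = 0.2545:
  x_1 = (0.5150·55 + 0.3125·75 + 0.2550·100) / 0.2545 = 77.2625 / 0.2545 ≈ 303.59
  x_2 = (0.2750·55 + 0.5375·75 + 0.2350·100) / 0.2545 = 78.9375 / 0.2545 ≈ 310.17
  x_3 = (0.1900·55 + 0.1400·75 + 0.4400·100) / 0.2545 = 64.95 / 0.2545 ≈ 255.21

x_1 = 303.59, x_2 = 310.17, x_3 = 255.21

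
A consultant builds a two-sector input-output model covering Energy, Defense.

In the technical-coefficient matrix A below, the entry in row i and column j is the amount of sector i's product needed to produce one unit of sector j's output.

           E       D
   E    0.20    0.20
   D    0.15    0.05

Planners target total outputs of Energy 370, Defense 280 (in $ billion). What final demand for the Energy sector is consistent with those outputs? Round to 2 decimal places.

d_E = 240.00

I − A =
  [   0.80    -0.20]
  [  -0.15     0.95]
d = (I − A) x:
  d_E = (+0.80)·370 + (-0.20)·280 = 240.00
  d_D = (-0.15)·370 + (+0.95)·280 = 210.50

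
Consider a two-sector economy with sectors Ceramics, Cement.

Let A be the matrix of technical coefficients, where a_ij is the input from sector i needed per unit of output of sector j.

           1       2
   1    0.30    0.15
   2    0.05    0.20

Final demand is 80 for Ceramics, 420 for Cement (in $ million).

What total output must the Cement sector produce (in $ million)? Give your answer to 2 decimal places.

I − A =
  [   0.70    -0.15]
  [  -0.05     0.80]
det(I−A) = (0.70)(0.80) − (-0.15)(-0.05) = 0.5525
adj(I−A) = [[0.80, 0.15], [0.05, 0.70]]
(I − A)⁻¹ = adj(I−A) / det(I−A) ≈
  [   1.4480     0.2715]
  [   0.0905     1.2670]
x = (I − A)⁻¹ d = adj(I−A)·d / det(I−A), with det(I−A) = 0.5525:
  x_1 = (0.80·80 + 0.15·420) / 0.5525 = 127.00 / 0.5525 ≈ 229.86
  x_2 = (0.05·80 + 0.70·420) / 0.5525 = 298.00 / 0.5525 ≈ 539.37

x_2 = 539.37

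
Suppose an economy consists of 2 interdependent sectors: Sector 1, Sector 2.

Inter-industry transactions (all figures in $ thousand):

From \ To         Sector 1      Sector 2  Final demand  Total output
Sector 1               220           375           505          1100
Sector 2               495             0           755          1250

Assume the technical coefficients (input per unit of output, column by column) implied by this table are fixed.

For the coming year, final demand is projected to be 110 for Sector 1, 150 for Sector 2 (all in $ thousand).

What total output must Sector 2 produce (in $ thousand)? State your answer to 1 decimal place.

x_2 = 254.9

Technical coefficients a_ij = z_ij / X_j:
  a_11 = 220/1100 = 0.20, a_21 = 495/1100 = 0.45
  a_12 = 375/1250 = 0.30, a_22 = 0/1250 = 0.00
I − A =
  [   0.80    -0.30]
  [  -0.45     1.00]
det(I−A) = (0.80)(1.00) − (-0.30)(-0.45) = 0.6650
adj(I−A) = [[1.00, 0.30], [0.45, 0.80]]
(I − A)⁻¹ = adj(I−A) / det(I−A) ≈
  [   1.5038     0.4511]
  [   0.6767     1.2030]
x = (I − A)⁻¹ d = adj(I−A)·d / det(I−A), with det(I−A) = 0.6650:
  x_1 = (1.00·110 + 0.30·150) / 0.6650 = 155.00 / 0.6650 ≈ 233.1
  x_2 = (0.45·110 + 0.80·150) / 0.6650 = 169.50 / 0.6650 ≈ 254.9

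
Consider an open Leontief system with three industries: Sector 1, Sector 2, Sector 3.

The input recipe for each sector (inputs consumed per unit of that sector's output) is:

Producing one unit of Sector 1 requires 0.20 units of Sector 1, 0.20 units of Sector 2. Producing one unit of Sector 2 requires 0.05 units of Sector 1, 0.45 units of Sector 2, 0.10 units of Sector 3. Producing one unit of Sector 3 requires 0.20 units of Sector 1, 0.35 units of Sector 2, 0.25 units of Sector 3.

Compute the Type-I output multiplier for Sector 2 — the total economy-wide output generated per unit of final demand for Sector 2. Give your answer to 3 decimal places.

I − A =
  [   0.80    -0.05    -0.20]
  [  -0.20     0.55    -0.35]
  [   0.00    -0.10     0.75]
Cofactors of I−A, C_ij = (−1)^(i+j)·(minor ij) (rows/columns in the sector order above):
  C_11 = (0.55)(0.75) − (-0.35)(-0.10) = 0.3775
  C_12 = −[(-0.20)(0.75) − (-0.35)(0.00)] = 0.1500
  C_13 = (-0.20)(-0.10) − (0.55)(0.00) = 0.0200
  C_21 = −[(-0.05)(0.75) − (-0.20)(-0.10)] = 0.0575
  C_22 = (0.80)(0.75) − (-0.20)(0.00) = 0.6000
  C_23 = −[(0.80)(-0.10) − (-0.05)(0.00)] = 0.0800
  C_31 = (-0.05)(-0.35) − (-0.20)(0.55) = 0.1275
  C_32 = −[(0.80)(-0.35) − (-0.20)(-0.20)] = 0.3200
  C_33 = (0.80)(0.55) − (-0.05)(-0.20) = 0.4300
det(I−A) = Σ_j (I−A)_1j·C_1j = (0.80)(0.3775) + (-0.05)(0.1500) + (-0.20)(0.0200) = 0.2905
adj(I−A) = Cᵀ =
  [ 0.3775   0.0575   0.1275]
  [ 0.1500   0.6000   0.3200]
  [ 0.0200   0.0800   0.4300]
(I − A)⁻¹ = adj(I−A) / det(I−A) ≈
  [   1.2995     0.1979     0.4389]
  [   0.5164     2.0654     1.1015]
  [   0.0688     0.2754     1.4802]
The output multiplier for sector j is the column-j sum of the Leontief inverse (I − A)⁻¹ = adj(I−A) / det(I−A).
Column 2 of adj(I−A): (0.0575, 0.6000, 0.0800); det(I−A) = 0.2905.
m_2 = (0.0575 + 0.6000 + 0.0800) / 0.2905 = 0.7375 / 0.2905 ≈ 2.539.

m_2 = 2.539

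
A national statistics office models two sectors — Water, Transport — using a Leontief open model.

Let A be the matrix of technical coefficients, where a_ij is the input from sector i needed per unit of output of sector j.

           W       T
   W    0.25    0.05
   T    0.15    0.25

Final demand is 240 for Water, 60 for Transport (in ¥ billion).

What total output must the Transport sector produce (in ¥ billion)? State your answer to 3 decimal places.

I − A =
  [   0.75    -0.05]
  [  -0.15     0.75]
det(I−A) = (0.75)(0.75) − (-0.05)(-0.15) = 0.5550
adj(I−A) = [[0.75, 0.05], [0.15, 0.75]]
(I − A)⁻¹ = adj(I−A) / det(I−A) ≈
  [   1.3514     0.0901]
  [   0.2703     1.3514]
x = (I − A)⁻¹ d = adj(I−A)·d / det(I−A), with det(I−A) = 0.5550:
  x_W = (0.75·240 + 0.05·60) / 0.5550 = 183.00 / 0.5550 ≈ 329.730
  x_T = (0.15·240 + 0.75·60) / 0.5550 = 81.00 / 0.5550 ≈ 145.946

x_T = 145.946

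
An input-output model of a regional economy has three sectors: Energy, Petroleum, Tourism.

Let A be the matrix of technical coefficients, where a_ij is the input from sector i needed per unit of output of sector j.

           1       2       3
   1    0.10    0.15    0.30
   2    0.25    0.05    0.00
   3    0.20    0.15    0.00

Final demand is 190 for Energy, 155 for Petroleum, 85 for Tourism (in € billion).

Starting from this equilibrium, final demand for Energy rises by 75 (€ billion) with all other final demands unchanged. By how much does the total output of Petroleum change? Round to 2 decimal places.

Δx_2 = 25.03

I − A =
  [   0.90    -0.15    -0.30]
  [  -0.25     0.95     0.00]
  [  -0.20    -0.15     1.00]
Cofactors of I−A, C_ij = (−1)^(i+j)·(minor ij) (rows/columns in the sector order above):
  C_11 = (0.95)(1.00) − (0.00)(-0.15) = 0.9500
  C_12 = −[(-0.25)(1.00) − (0.00)(-0.20)] = 0.2500
  C_13 = (-0.25)(-0.15) − (0.95)(-0.20) = 0.2275
  C_21 = −[(-0.15)(1.00) − (-0.30)(-0.15)] = 0.1950
  C_22 = (0.90)(1.00) − (-0.30)(-0.20) = 0.8400
  C_23 = −[(0.90)(-0.15) − (-0.15)(-0.20)] = 0.1650
  C_31 = (-0.15)(0.00) − (-0.30)(0.95) = 0.2850
  C_32 = −[(0.90)(0.00) − (-0.30)(-0.25)] = 0.0750
  C_33 = (0.90)(0.95) − (-0.15)(-0.25) = 0.8175
det(I−A) = Σ_j (I−A)_1j·C_1j = (0.90)(0.9500) + (-0.15)(0.2500) + (-0.30)(0.2275) = 0.74925
adj(I−A) = Cᵀ =
  [ 0.9500   0.1950   0.2850]
  [ 0.2500   0.8400   0.0750]
  [ 0.2275   0.1650   0.8175]
(I − A)⁻¹ = adj(I−A) / det(I−A) ≈
  [   1.2679     0.2603     0.3804]
  [   0.3337     1.1211     0.1001]
  [   0.3036     0.2202     1.0911]
Δx = (I − A)⁻¹ Δd with Δd having +75 in the Energy component and 0 elsewhere.
So Δx_2 = L_21 · (+75), where L_21 = adj(I−A)_21 / det(I−A) = 0.2500 / 0.74925.
Δx_2 = 0.2500 × (+75) / 0.74925 = 18.75 / 0.74925 ≈ 25.03.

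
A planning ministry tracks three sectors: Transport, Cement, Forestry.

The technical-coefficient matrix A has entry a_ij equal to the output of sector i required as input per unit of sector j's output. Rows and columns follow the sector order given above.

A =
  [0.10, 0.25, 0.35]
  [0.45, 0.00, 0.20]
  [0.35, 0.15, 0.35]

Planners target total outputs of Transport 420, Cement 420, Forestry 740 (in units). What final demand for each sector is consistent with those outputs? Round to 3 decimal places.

I − A =
  [   0.90    -0.25    -0.35]
  [  -0.45     1.00    -0.20]
  [  -0.35    -0.15     0.65]
d = (I − A) x:
  d_T = (+0.90)·420 + (-0.25)·420 + (-0.35)·740 = 14.000
  d_C = (-0.45)·420 + (+1.00)·420 + (-0.20)·740 = 83.000
  d_F = (-0.35)·420 + (-0.15)·420 + (+0.65)·740 = 271.000

d_T = 14.000, d_C = 83.000, d_F = 271.000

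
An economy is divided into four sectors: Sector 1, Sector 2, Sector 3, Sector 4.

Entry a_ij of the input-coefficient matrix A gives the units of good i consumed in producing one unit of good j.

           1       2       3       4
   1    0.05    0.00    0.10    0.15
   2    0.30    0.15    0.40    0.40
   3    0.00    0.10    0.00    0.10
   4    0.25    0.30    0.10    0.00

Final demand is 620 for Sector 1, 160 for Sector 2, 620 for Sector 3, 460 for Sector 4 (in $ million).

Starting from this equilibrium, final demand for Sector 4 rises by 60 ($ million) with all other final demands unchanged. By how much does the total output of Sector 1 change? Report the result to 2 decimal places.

I − A =
  [   0.95     0.00    -0.10    -0.15]
  [  -0.30     0.85    -0.40    -0.40]
  [   0.00    -0.10     1.00    -0.10]
  [  -0.25    -0.30    -0.10     1.00]
Compute the cofactors C_ij = (−1)^(i+j)·(3×3 minor ij) of I−A; the adjugate is their transpose:
adj(I−A) = Cᵀ =
  [ 0.665500   0.059500   0.103750   0.134000]
  [ 0.407000   0.900500   0.447500   0.466000]
  [ 0.070250   0.119750   0.648125   0.123250]
  [ 0.295500   0.297000   0.225000   0.766500]
det(I−A) = Σ_j (I−A)_1j·C_1j = (0.95)(0.665500) + (0.00)(0.407000) + (-0.10)(0.070250) + (-0.15)(0.295500) = 0.580875
(I − A)⁻¹ = adj(I−A) / det(I−A) ≈
  [   1.1457     0.1024     0.1786     0.2307]
  [   0.7007     1.5502     0.7704     0.8022]
  [   0.1209     0.2062     1.1158     0.2122]
  [   0.5087     0.5113     0.3873     1.3196]
Δx = (I − A)⁻¹ Δd with Δd having +60 in the Sector 4 component and 0 elsewhere.
So Δx_1 = L_14 · (+60), where L_14 = adj(I−A)_14 / det(I−A) = 0.134000 / 0.580875.
Δx_1 = 0.134000 × (+60) / 0.580875 = 8.04 / 0.580875 ≈ 13.84.

Δx_1 = 13.84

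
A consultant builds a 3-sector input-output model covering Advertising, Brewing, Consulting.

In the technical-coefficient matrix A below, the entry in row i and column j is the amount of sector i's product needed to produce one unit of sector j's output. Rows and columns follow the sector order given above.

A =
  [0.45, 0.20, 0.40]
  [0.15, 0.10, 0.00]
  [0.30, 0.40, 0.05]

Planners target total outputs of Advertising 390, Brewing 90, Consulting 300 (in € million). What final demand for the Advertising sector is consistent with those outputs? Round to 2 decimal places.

d_A = 76.50

I − A =
  [   0.55    -0.20    -0.40]
  [  -0.15     0.90     0.00]
  [  -0.30    -0.40     0.95]
d = (I − A) x:
  d_A = (+0.55)·390 + (-0.20)·90 + (-0.40)·300 = 76.50
  d_B = (-0.15)·390 + (+0.90)·90 + (+0.00)·300 = 22.50
  d_C = (-0.30)·390 + (-0.40)·90 + (+0.95)·300 = 132.00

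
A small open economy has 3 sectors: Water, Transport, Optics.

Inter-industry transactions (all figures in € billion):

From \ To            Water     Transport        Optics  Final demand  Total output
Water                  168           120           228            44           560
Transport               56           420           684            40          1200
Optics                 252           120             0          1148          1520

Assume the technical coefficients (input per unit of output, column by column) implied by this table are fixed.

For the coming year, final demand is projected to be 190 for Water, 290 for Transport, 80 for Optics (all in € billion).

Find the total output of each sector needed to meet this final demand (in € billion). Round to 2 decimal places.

Technical coefficients a_ij = z_ij / X_j:
  a_11 = 168/560 = 0.30, a_21 = 56/560 = 0.10, a_31 = 252/560 = 0.45
  a_12 = 120/1200 = 0.10, a_22 = 420/1200 = 0.35, a_32 = 120/1200 = 0.10
  a_13 = 228/1520 = 0.15, a_23 = 684/1520 = 0.45, a_33 = 0/1520 = 0.00
I − A =
  [   0.70    -0.10    -0.15]
  [  -0.10     0.65    -0.45]
  [  -0.45    -0.10     1.00]
Cofactors of I−A, C_ij = (−1)^(i+j)·(minor ij) (rows/columns in the sector order above):
  C_11 = (0.65)(1.00) − (-0.45)(-0.10) = 0.6050
  C_12 = −[(-0.10)(1.00) − (-0.45)(-0.45)] = 0.3025
  C_13 = (-0.10)(-0.10) − (0.65)(-0.45) = 0.3025
  C_21 = −[(-0.10)(1.00) − (-0.15)(-0.10)] = 0.1150
  C_22 = (0.70)(1.00) − (-0.15)(-0.45) = 0.6325
  C_23 = −[(0.70)(-0.10) − (-0.10)(-0.45)] = 0.1150
  C_31 = (-0.10)(-0.45) − (-0.15)(0.65) = 0.1425
  C_32 = −[(0.70)(-0.45) − (-0.15)(-0.10)] = 0.3300
  C_33 = (0.70)(0.65) − (-0.10)(-0.10) = 0.4450
det(I−A) = Σ_j (I−A)_1j·C_1j = (0.70)(0.6050) + (-0.10)(0.3025) + (-0.15)(0.3025) = 0.347875
adj(I−A) = Cᵀ =
  [ 0.6050   0.1150   0.1425]
  [ 0.3025   0.6325   0.3300]
  [ 0.3025   0.1150   0.4450]
(I − A)⁻¹ = adj(I−A) / det(I−A) ≈
  [   1.7391     0.3306     0.4096]
  [   0.8696     1.8182     0.9486]
  [   0.8696     0.3306     1.2792]
x = (I − A)⁻¹ d = adj(I−A)·d / det(I−A), with det(I−A) = 0.347875:
  x_1 = (0.6050·190 + 0.1150·290 + 0.1425·80) / 0.347875 = 159.70 / 0.347875 ≈ 459.07
  x_2 = (0.3025·190 + 0.6325·290 + 0.3300·80) / 0.347875 = 267.30 / 0.347875 ≈ 768.38
  x_3 = (0.3025·190 + 0.1150·290 + 0.4450·80) / 0.347875 = 126.425 / 0.347875 ≈ 363.42

x_1 = 459.07, x_2 = 768.38, x_3 = 363.42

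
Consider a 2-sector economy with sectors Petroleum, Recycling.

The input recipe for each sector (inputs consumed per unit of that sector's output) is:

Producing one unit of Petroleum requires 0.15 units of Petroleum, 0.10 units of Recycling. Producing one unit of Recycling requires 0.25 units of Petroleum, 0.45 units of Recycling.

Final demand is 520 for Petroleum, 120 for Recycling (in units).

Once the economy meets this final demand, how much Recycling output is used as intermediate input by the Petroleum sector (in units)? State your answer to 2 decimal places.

I − A =
  [   0.85    -0.25]
  [  -0.10     0.55]
det(I−A) = (0.85)(0.55) − (-0.25)(-0.10) = 0.4425
adj(I−A) = [[0.55, 0.25], [0.10, 0.85]]
(I − A)⁻¹ = adj(I−A) / det(I−A) ≈
  [   1.2429     0.5650]
  [   0.2260     1.9209]
First solve x = (I − A)⁻¹ d = adj(I−A)·d / det(I−A); in particular x_P = (0.55·520 + 0.25·120) / 0.4425 = 316.00 / 0.4425 ≈ 714.1243.
Intermediate flow from R to P: z_RP = a_RP · x_P = 0.10 × 316.00 / 0.4425 = 31.60 / 0.4425 ≈ 71.41.

z_RP = 71.41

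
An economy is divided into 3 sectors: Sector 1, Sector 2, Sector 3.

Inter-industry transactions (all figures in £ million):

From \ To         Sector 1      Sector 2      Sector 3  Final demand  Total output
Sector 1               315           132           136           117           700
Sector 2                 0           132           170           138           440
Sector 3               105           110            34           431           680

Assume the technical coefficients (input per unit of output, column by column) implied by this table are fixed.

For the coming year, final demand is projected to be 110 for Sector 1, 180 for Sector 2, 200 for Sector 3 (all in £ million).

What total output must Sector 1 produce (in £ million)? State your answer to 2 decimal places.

x_1 = 566.90

Technical coefficients a_ij = z_ij / X_j:
  a_11 = 315/700 = 0.45, a_21 = 0/700 = 0.00, a_31 = 105/700 = 0.15
  a_12 = 132/440 = 0.30, a_22 = 132/440 = 0.30, a_32 = 110/440 = 0.25
  a_13 = 136/680 = 0.20, a_23 = 170/680 = 0.25, a_33 = 34/680 = 0.05
I − A =
  [   0.55    -0.30    -0.20]
  [   0.00     0.70    -0.25]
  [  -0.15    -0.25     0.95]
Cofactors of I−A, C_ij = (−1)^(i+j)·(minor ij) (rows/columns in the sector order above):
  C_11 = (0.70)(0.95) − (-0.25)(-0.25) = 0.6025
  C_12 = −[(0.00)(0.95) − (-0.25)(-0.15)] = 0.0375
  C_13 = (0.00)(-0.25) − (0.70)(-0.15) = 0.1050
  C_21 = −[(-0.30)(0.95) − (-0.20)(-0.25)] = 0.3350
  C_22 = (0.55)(0.95) − (-0.20)(-0.15) = 0.4925
  C_23 = −[(0.55)(-0.25) − (-0.30)(-0.15)] = 0.1825
  C_31 = (-0.30)(-0.25) − (-0.20)(0.70) = 0.2150
  C_32 = −[(0.55)(-0.25) − (-0.20)(0.00)] = 0.1375
  C_33 = (0.55)(0.70) − (-0.30)(0.00) = 0.3850
det(I−A) = Σ_j (I−A)_1j·C_1j = (0.55)(0.6025) + (-0.30)(0.0375) + (-0.20)(0.1050) = 0.299125
adj(I−A) = Cᵀ =
  [ 0.6025   0.3350   0.2150]
  [ 0.0375   0.4925   0.1375]
  [ 0.1050   0.1825   0.3850]
(I − A)⁻¹ = adj(I−A) / det(I−A) ≈
  [   2.0142     1.1199     0.7188]
  [   0.1254     1.6465     0.4597]
  [   0.3510     0.6101     1.2871]
x = (I − A)⁻¹ d = adj(I−A)·d / det(I−A), with det(I−A) = 0.299125:
  x_1 = (0.6025·110 + 0.3350·180 + 0.2150·200) / 0.299125 = 169.575 / 0.299125 ≈ 566.90
  x_2 = (0.0375·110 + 0.4925·180 + 0.1375·200) / 0.299125 = 120.275 / 0.299125 ≈ 402.09
  x_3 = (0.1050·110 + 0.1825·180 + 0.3850·200) / 0.299125 = 121.40 / 0.299125 ≈ 405.85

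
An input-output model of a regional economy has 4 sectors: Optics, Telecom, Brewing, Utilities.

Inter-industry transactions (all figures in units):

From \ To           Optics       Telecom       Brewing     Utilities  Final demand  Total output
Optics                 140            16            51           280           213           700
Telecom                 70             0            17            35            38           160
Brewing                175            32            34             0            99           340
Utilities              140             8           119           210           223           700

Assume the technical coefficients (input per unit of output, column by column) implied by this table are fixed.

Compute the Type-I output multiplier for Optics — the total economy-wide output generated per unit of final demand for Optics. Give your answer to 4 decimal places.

Technical coefficients a_ij = z_ij / X_j:
  a_OO = 140/700 = 0.20, a_TO = 70/700 = 0.10, a_BO = 175/700 = 0.25, a_UO = 140/700 = 0.20
  a_OT = 16/160 = 0.10, a_TT = 0/160 = 0.00, a_BT = 32/160 = 0.20, a_UT = 8/160 = 0.05
  a_OB = 51/340 = 0.15, a_TB = 17/340 = 0.05, a_BB = 34/340 = 0.10, a_UB = 119/340 = 0.35
  a_OU = 280/700 = 0.40, a_TU = 35/700 = 0.05, a_BU = 0/700 = 0.00, a_UU = 210/700 = 0.30
I − A =
  [   0.80    -0.10    -0.15    -0.40]
  [  -0.10     1.00    -0.05    -0.05]
  [  -0.25    -0.20     0.90     0.00]
  [  -0.20    -0.05    -0.35     0.70]
Compute the cofactors C_ij = (−1)^(i+j)·(3×3 minor ij) of I−A; the adjugate is their transpose:
adj(I−A) = Cᵀ =
  [ 0.617250   0.130000   0.250875   0.362000]
  [ 0.085125   0.370750   0.064000   0.075125]
  [ 0.190375   0.118500   0.468000   0.117250]
  [ 0.277625   0.122875   0.310250   0.661250]
det(I−A) = Σ_j (I−A)_1j·C_1j = (0.80)(0.617250) + (-0.10)(0.085125) + (-0.15)(0.190375) + (-0.40)(0.277625) = 0.34568125
(I − A)⁻¹ = adj(I−A) / det(I−A) ≈
  [   1.78560     0.37607     0.72574     1.04721]
  [   0.24625     1.07252     0.18514     0.21732]
  [   0.55072     0.34280     1.35385     0.33919]
  [   0.80312     0.35546     0.89750     1.91289]
The output multiplier for sector j is the column-j sum of the Leontief inverse (I − A)⁻¹ = adj(I−A) / det(I−A).
Column O of adj(I−A): (0.617250, 0.085125, 0.190375, 0.277625); det(I−A) = 0.34568125.
m_O = (0.617250 + 0.085125 + 0.190375 + 0.277625) / 0.34568125 = 1.170375 / 0.34568125 ≈ 3.3857.

m_O = 3.3857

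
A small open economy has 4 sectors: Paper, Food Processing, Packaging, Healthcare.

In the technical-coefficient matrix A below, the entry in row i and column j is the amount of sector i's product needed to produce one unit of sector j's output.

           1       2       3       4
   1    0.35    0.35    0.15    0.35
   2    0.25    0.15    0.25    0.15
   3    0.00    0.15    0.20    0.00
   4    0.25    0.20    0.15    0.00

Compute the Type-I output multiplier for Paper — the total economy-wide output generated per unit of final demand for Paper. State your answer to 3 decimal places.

I − A =
  [   0.65    -0.35    -0.15    -0.35]
  [  -0.25     0.85    -0.25    -0.15]
  [   0.00    -0.15     0.80     0.00]
  [  -0.25    -0.20    -0.15     1.00]
Compute the cofactors C_ij = (−1)^(i+j)·(3×3 minor ij) of I−A; the adjugate is their transpose:
adj(I−A) = Cᵀ =
  [ 0.615125   0.366375   0.280500   0.270250]
  [ 0.230000   0.450000   0.211500   0.148000]
  [ 0.043125   0.084375   0.340500   0.027750]
  [ 0.206250   0.194250   0.163500   0.342000]
det(I−A) = Σ_j (I−A)_1j·C_1j = (0.65)(0.615125) + (-0.35)(0.230000) + (-0.15)(0.043125) + (-0.35)(0.206250) = 0.240675
(I − A)⁻¹ = adj(I−A) / det(I−A) ≈
  [   2.5558     1.5223     1.1655     1.1229]
  [   0.9556     1.8697     0.8788     0.6149]
  [   0.1792     0.3506     1.4148     0.1153]
  [   0.8570     0.8071     0.6793     1.4210]
The output multiplier for sector j is the column-j sum of the Leontief inverse (I − A)⁻¹ = adj(I−A) / det(I−A).
Column 1 of adj(I−A): (0.615125, 0.230000, 0.043125, 0.206250); det(I−A) = 0.240675.
m_1 = (0.615125 + 0.230000 + 0.043125 + 0.206250) / 0.240675 = 1.0945 / 0.240675 ≈ 4.548.

m_1 = 4.548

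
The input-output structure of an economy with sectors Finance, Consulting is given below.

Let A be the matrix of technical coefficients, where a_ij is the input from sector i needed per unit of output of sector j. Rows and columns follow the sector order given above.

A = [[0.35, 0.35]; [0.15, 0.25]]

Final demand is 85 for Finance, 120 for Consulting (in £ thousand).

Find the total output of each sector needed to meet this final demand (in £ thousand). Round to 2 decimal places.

I − A =
  [   0.65    -0.35]
  [  -0.15     0.75]
det(I−A) = (0.65)(0.75) − (-0.35)(-0.15) = 0.4350
adj(I−A) = [[0.75, 0.35], [0.15, 0.65]]
(I − A)⁻¹ = adj(I−A) / det(I−A) ≈
  [   1.7241     0.8046]
  [   0.3448     1.4943]
x = (I − A)⁻¹ d = adj(I−A)·d / det(I−A), with det(I−A) = 0.4350:
  x_F = (0.75·85 + 0.35·120) / 0.4350 = 105.75 / 0.4350 ≈ 243.10
  x_C = (0.15·85 + 0.65·120) / 0.4350 = 90.75 / 0.4350 ≈ 208.62

x_F = 243.10, x_C = 208.62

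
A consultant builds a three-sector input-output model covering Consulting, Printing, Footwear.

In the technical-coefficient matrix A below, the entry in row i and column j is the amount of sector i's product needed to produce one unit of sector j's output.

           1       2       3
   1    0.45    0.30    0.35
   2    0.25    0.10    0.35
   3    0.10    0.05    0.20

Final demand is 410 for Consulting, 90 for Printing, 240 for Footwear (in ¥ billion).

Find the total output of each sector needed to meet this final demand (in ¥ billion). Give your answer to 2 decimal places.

x_1 = 1471.43, x_2 = 714.29, x_3 = 528.57

I − A =
  [   0.55    -0.30    -0.35]
  [  -0.25     0.90    -0.35]
  [  -0.10    -0.05     0.80]
Cofactors of I−A, C_ij = (−1)^(i+j)·(minor ij) (rows/columns in the sector order above):
  C_11 = (0.90)(0.80) − (-0.35)(-0.05) = 0.7025
  C_12 = −[(-0.25)(0.80) − (-0.35)(-0.10)] = 0.2350
  C_13 = (-0.25)(-0.05) − (0.90)(-0.10) = 0.1025
  C_21 = −[(-0.30)(0.80) − (-0.35)(-0.05)] = 0.2575
  C_22 = (0.55)(0.80) − (-0.35)(-0.10) = 0.4050
  C_23 = −[(0.55)(-0.05) − (-0.30)(-0.10)] = 0.0575
  C_31 = (-0.30)(-0.35) − (-0.35)(0.90) = 0.4200
  C_32 = −[(0.55)(-0.35) − (-0.35)(-0.25)] = 0.2800
  C_33 = (0.55)(0.90) − (-0.30)(-0.25) = 0.4200
det(I−A) = Σ_j (I−A)_1j·C_1j = (0.55)(0.7025) + (-0.30)(0.2350) + (-0.35)(0.1025) = 0.2800
adj(I−A) = Cᵀ =
  [ 0.7025   0.2575   0.4200]
  [ 0.2350   0.4050   0.2800]
  [ 0.1025   0.0575   0.4200]
(I − A)⁻¹ = adj(I−A) / det(I−A) ≈
  [   2.5089     0.9196     1.5000]
  [   0.8393     1.4464     1.0000]
  [   0.3661     0.2054     1.5000]
x = (I − A)⁻¹ d = adj(I−A)·d / det(I−A), with det(I−A) = 0.2800:
  x_1 = (0.7025·410 + 0.2575·90 + 0.4200·240) / 0.2800 = 412.00 / 0.2800 ≈ 1471.43
  x_2 = (0.2350·410 + 0.4050·90 + 0.2800·240) / 0.2800 = 200.00 / 0.2800 ≈ 714.29
  x_3 = (0.1025·410 + 0.0575·90 + 0.4200·240) / 0.2800 = 148.00 / 0.2800 ≈ 528.57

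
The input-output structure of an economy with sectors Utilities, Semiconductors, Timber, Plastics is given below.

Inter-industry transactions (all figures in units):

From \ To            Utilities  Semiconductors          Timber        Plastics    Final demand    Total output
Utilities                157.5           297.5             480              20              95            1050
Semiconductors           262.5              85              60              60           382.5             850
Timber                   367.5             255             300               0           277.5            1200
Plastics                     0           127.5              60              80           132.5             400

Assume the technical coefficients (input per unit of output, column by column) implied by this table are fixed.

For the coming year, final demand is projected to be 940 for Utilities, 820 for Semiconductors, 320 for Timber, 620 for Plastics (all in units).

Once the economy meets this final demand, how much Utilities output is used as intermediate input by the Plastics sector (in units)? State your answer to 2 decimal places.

z_UP = 69.62

Technical coefficients a_ij = z_ij / X_j:
  a_UU = 157.5/1050 = 0.15, a_SU = 262.5/1050 = 0.25, a_TU = 367.5/1050 = 0.35, a_PU = 0/1050 = 0.00
  a_US = 297.5/850 = 0.35, a_SS = 85/850 = 0.10, a_TS = 255/850 = 0.30, a_PS = 127.5/850 = 0.15
  a_UT = 480/1200 = 0.40, a_ST = 60/1200 = 0.05, a_TT = 300/1200 = 0.25, a_PT = 60/1200 = 0.05
  a_UP = 20/400 = 0.05, a_SP = 60/400 = 0.15, a_TP = 0/400 = 0.00, a_PP = 80/400 = 0.20
I − A =
  [   0.85    -0.35    -0.40    -0.05]
  [  -0.25     0.90    -0.05    -0.15]
  [  -0.35    -0.30     0.75     0.00]
  [   0.00    -0.15    -0.05     0.80]
Compute the cofactors C_ij = (−1)^(i+j)·(3×3 minor ij) of I−A; the adjugate is their transpose:
adj(I−A) = Cᵀ =
  [ 0.508875   0.312375   0.298250   0.090375]
  [ 0.166625   0.397125   0.121000   0.084875]
  [ 0.304125   0.304625   0.521000   0.076125]
  [ 0.050250   0.093500   0.055250   0.333250]
det(I−A) = Σ_j (I−A)_1j·C_1j = (0.85)(0.508875) + (-0.35)(0.166625) + (-0.40)(0.304125) + (-0.05)(0.050250) = 0.2500625
(I − A)⁻¹ = adj(I−A) / det(I−A) ≈
  [   2.0350     1.2492     1.1927     0.3614]
  [   0.6663     1.5881     0.4839     0.3394]
  [   1.2162     1.2182     2.0835     0.3044]
  [   0.2009     0.3739     0.2209     1.3327]
First solve x = (I − A)⁻¹ d = adj(I−A)·d / det(I−A); in particular x_P = (0.050250·940 + 0.093500·820 + 0.055250·320 + 0.333250·620) / 0.2500625 = 348.20 / 0.2500625 ≈ 1392.4519.
Intermediate flow from U to P: z_UP = a_UP · x_P = 0.05 × 348.20 / 0.2500625 = 17.41 / 0.2500625 ≈ 69.62.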